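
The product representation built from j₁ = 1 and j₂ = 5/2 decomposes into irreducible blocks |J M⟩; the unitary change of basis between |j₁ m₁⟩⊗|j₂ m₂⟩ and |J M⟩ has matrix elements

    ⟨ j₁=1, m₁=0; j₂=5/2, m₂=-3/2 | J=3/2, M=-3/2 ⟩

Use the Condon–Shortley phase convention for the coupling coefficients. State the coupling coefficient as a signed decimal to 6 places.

-0.516398

√[4·2!0!3!/6! · 1!1!1!4!0!3!] = √(48/5)
  +(−1)^1/∏(1,1,0,0,0,3)! = -1/6  (running -1/6)
⟨..|..⟩ = √(48/5)·(-1/6) = -0.516398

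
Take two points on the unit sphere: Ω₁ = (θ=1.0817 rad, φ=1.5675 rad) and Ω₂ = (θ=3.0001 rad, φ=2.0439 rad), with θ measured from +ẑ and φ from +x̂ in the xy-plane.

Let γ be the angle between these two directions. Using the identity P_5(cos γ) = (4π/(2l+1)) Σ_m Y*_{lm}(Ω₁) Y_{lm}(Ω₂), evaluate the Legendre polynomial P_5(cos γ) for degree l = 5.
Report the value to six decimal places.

Term-by-term m-sum for l=5 (normalisation 4π/11 = 1.142397):
  [-5]  conj(Y_{5,-5})(Ω₁) = +0.004100+0.248766i ; Y_{5,-5}(Ω₂) = -0.000018+0.000018i ; Δ = -0.000005-0.000004i
  [-4]  conj(Y_{5,-4})(Ω₁) = +0.418706-0.005521i ; Y_{5,-4}(Ω₂) = +0.000182+0.000545i ; Δ = +0.000079+0.000227i
  [-3]  conj(Y_{5,-3})(Ω₁) = -0.002322-0.234785i ; Y_{5,-3}(Ω₂) = +0.007501+0.001145i ; Δ = +0.000251-0.001764i
  [-2]  conj(Y_{5,-2})(Ω₁) = +0.209586-0.001382i ; Y_{5,-2}(Ω₂) = +0.037860-0.052520i ; Δ = +0.007862-0.011060i
  [-1]  conj(Y_{5,-1})(Ω₁) = -0.000995-0.301702i ; Y_{5,-1}(Ω₂) = -0.153352-0.299589i ; Δ = -0.090234+0.046565i
  [+0]  conj(Y_{5,0})(Ω₁) = +0.143850-0.000000i ; Y_{5,0}(Ω₂) = -0.800195+0.000000i ; Δ = -0.115108+0.000000i
  [+1]  conj(Y_{5,1})(Ω₁) = +0.000995-0.301702i ; Y_{5,1}(Ω₂) = +0.153352-0.299589i ; Δ = -0.090234-0.046565i
  [+2]  conj(Y_{5,2})(Ω₁) = +0.209586+0.001382i ; Y_{5,2}(Ω₂) = +0.037860+0.052520i ; Δ = +0.007862+0.011060i
  [+3]  conj(Y_{5,3})(Ω₁) = +0.002322-0.234785i ; Y_{5,3}(Ω₂) = -0.007501+0.001145i ; Δ = +0.000251+0.001764i
  [+4]  conj(Y_{5,4})(Ω₁) = +0.418706+0.005521i ; Y_{5,4}(Ω₂) = +0.000182-0.000545i ; Δ = +0.000079-0.000227i
  [+5]  conj(Y_{5,5})(Ω₁) = -0.004100+0.248766i ; Y_{5,5}(Ω₂) = +0.000018+0.000018i ; Δ = -0.000005+0.000004i
Σ over m = -0.279200-0.000000i; ×(4π/11) → -0.318957-0.000000i. Real part: -0.318957

-0.318957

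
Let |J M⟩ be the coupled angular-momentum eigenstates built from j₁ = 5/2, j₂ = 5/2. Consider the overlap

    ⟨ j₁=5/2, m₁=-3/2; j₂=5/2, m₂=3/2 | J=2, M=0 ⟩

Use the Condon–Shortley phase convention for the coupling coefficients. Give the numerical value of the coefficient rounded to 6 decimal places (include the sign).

√[5·3!2!2!/8! · 1!4!4!1!2!2!] = √(48/7)
  +(−1)^2/∏(2,1,2,2,0,0)! = 1/8  (running 1/8)
  +(−1)^3/∏(3,0,1,1,1,1)! = -1/6  (running -1/24)
⟨..|..⟩ = √(48/7)·(-1/24) = -0.109109

-0.109109  (= −√(1/84))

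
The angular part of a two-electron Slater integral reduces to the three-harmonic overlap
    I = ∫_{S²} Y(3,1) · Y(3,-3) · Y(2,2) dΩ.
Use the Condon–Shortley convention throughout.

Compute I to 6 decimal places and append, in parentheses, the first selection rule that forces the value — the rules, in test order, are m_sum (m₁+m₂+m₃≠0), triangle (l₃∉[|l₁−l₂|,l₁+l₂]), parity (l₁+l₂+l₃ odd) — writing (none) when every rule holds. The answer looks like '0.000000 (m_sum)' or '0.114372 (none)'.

Rules hold: Σm=0, L=8 even, 0≤2≤6.
N = 7·7·5 = 245
Δ = 4!·2!·2!/9! = 1/3780
Racah Σ t=1..3: t=1:−1/24 t=2:+1/4 t=3:−1/24 = 1/6
⇒ 3j(3 3 2; 0 0 0)² = 4/105, sgn +1
Racah Σ t=0..0: t=0:+1/96 = 1/96
⇒ 3j(3 3 2; 1 -3 2)² = 1/42, sgn +1
4πI² = N·(3j₀)²·(3jₘ)² = 2/9
I = +1·√(0.222222/4π) = 0.13298076
No selection rule forces the value: the integral is nonzero (none).

0.132981 (none)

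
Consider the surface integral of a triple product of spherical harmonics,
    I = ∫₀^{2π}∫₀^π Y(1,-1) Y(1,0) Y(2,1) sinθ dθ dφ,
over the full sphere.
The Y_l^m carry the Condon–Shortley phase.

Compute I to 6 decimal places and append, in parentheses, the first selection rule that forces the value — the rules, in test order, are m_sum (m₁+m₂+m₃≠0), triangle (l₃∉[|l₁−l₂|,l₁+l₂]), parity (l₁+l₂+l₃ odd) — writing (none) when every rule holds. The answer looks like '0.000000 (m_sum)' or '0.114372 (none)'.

-0.218510 (none)

m-sum 0 ✓  L=4 even ✓  0≤2≤2 ✓
Π(2lᵢ+1) = 3×3×5 = 45
triangle coeff Δ(1,1,2) = 1/30
Σ_t [0,0]: t=0:+1/1 = 1/1
(3j)²=2/15 [(1 1 2; 0 0 0)], sign=+1
Σ_t [0,0]: t=0:+1/2 = 1/2
(3j)²=1/10 [(1 1 2; -1 0 1)], sign=-1
⇒ 4πI² = 3/5
I = (-1)√(3/5/(4π)) = -0.21850969
No selection rule forces the value: the integral is nonzero (none).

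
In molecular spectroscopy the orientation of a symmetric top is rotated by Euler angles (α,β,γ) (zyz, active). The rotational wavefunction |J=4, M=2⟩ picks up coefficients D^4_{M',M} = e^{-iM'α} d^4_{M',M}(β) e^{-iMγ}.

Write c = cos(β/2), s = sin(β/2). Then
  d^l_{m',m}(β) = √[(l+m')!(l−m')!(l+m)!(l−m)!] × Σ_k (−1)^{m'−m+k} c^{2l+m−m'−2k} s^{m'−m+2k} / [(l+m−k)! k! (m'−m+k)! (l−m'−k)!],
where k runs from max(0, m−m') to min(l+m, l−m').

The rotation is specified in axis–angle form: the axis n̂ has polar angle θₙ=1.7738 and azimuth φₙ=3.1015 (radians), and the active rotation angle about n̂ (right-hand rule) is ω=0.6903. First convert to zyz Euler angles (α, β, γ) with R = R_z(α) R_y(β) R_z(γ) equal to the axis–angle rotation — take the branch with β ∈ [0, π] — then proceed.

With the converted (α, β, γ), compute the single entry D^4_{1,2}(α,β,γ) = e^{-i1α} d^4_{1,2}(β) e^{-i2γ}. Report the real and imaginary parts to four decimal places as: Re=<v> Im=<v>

Re=-0.0715 Im=0.3997

Axis–angle → zyz. n̂ = (sinθₙcosφₙ, sinθₙsinφₙ, cosθₙ) = (-0.978678, +0.039259, -0.201612), ω = 0.6903.
R = I cosω + sinω [n̂]ₓ + (1−cosω) n̂n̂ᵀ gives
  R = [+0.990341, +0.119584, +0.070173; -0.137177, +0.771408, +0.621379; +0.020175, -0.625004, +0.780361]
β = atan2(√(R₁₃²+R₂₃²), R₃₃) = 0.675553; α = atan2(R₂₃, R₁₃) mod 2π = 1.458342; γ = atan2(R₃₂, −R₃₁) mod 2π = 4.680120
Split into d^4_{1,2}(β=0.6756) × two z-phases.
Half-angle: c=0.943494, s=0.331390. N=√(120·6·720·2)=1018.233765
k: max(0,(2)−(1))=1 … min(4+(2),4−(1))=3
  k=1: (−1)^0·1018.2338/(240)·0.9435^7·0.3314^1 = +0.935727
  k=2: (−1)^1·1018.2338/(48)·0.9435^5·0.3314^3 = -0.577192
  k=3: (−1)^2·1018.2338/(72)·0.9435^3·0.3314^5 = +0.047471
d^4_{1,2}(0.6756) = +0.935727 -0.577192 +0.047471 = +0.406006
D = (+0.112217-0.993684i)·(+0.406006)·(-0.997918-0.064493i) = -0.071485+0.399663i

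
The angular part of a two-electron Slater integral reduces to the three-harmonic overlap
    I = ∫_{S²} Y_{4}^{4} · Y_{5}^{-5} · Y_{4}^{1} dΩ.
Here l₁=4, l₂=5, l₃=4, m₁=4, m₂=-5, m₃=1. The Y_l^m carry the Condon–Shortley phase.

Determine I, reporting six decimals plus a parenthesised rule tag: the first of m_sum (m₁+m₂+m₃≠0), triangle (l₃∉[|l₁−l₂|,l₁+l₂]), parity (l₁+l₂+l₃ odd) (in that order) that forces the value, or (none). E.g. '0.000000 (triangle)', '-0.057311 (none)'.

0.000000 (parity)

l₁+l₂+l₃=13 is odd: 3j(l;000)=0 ⇒ I=0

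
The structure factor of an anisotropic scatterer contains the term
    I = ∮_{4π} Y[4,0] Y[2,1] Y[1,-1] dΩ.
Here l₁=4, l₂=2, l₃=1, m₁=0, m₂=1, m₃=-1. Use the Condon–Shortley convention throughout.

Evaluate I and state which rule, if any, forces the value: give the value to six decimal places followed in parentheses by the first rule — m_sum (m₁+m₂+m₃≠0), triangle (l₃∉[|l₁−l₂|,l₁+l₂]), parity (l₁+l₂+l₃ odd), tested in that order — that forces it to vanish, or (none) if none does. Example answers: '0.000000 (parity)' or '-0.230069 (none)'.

triangle: need 2≤l₃≤6, have 1; I=0

0.000000 (triangle)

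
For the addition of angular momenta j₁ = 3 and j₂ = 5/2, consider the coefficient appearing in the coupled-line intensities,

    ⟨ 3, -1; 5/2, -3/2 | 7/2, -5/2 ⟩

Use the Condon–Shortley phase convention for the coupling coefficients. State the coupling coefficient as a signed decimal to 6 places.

−√(10/63) = -0.398410

j₁+j₂−J=2  J+j₁−j₂=4  J−j₁+j₂=3  j₁+j₂+J+1=10
(j₁±m₁, j₂±m₂, J±M) = (2,4,1,4,1,6)
P² = 18432/35
sum k=0..1:
  [0] +1/96 = 1/96
  [1] −1/36 = -1/36
S = -5/288
C² = P²·S² = 10/63 ; C = -0.398410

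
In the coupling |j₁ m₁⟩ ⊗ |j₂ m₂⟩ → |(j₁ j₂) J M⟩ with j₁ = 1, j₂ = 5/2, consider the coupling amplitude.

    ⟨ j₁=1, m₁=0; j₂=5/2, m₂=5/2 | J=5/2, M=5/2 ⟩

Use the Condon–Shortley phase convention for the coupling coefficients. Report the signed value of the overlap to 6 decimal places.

j₁+j₂−J=1  J+j₁−j₂=1  J−j₁+j₂=4  j₁+j₂+J+1=7
(j₁±m₁, j₂±m₂, J±M) = (1,1,5,0,5,0)
P² = 2880/7
sum k=1..1:
  [1] −1/24 = -1/24
S = -1/24
C² = P²·S² = 5/7 ; C = -0.845154

−√(5/7) = -0.845154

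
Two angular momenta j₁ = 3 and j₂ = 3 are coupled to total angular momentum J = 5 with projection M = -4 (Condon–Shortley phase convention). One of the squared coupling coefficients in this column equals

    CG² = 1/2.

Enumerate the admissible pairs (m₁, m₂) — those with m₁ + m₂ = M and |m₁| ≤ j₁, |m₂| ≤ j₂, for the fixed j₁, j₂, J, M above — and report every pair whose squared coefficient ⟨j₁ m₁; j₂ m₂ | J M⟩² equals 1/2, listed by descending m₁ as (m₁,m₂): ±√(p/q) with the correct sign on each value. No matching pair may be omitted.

Admissible pairs with m₁+m₂ = M = -4: (-3,-1), (-2,-2), (-1,-3)
  (m₁,m₂)=(-1,-3): CG² = 1/2, CG = +√(1/2)   ← matches the target
  (m₁,m₂)=(-2,-2): CG² = 0/1, CG = 0
  (m₁,m₂)=(-3,-1): CG² = 1/2, CG = −√(1/2)   ← matches the target
Pairs with CG² = 1/2: (-1,-3): +√(1/2); (-3,-1): −√(1/2)

(-1,-3): +√(1/2); (-3,-1): −√(1/2)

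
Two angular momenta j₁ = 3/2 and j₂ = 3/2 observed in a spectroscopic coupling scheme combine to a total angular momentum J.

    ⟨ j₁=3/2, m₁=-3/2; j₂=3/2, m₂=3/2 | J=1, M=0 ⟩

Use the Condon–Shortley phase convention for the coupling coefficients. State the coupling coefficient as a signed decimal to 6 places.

+0.670820  (= +√(9/20))

triangle: 2!*1!*1!/5! = 2/120
(j±m)!: 0!*3!*3!*0!*1!*1! = 36
prefactor² = (2J+1)*Δ*N² = 9/5
  k=2: +1/(2!*0!*1!*1!*0!*0!) = 1/2
Σ = 1/2  ⇒  CG² = 9/5*(1/2)² = 9/20
CG = +√(9/20) = +0.670820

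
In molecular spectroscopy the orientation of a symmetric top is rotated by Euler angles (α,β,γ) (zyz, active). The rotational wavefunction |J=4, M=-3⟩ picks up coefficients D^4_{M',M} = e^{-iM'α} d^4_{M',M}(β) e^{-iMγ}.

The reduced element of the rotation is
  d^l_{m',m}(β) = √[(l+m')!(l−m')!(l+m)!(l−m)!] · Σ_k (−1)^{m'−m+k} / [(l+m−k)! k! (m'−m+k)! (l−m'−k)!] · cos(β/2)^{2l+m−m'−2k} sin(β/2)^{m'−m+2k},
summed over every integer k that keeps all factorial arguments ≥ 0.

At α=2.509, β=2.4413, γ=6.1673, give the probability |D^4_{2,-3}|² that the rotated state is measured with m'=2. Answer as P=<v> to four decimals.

First d^4_{2,-3}(β=2.4413), then the phase factors e^{-i(2)α} and e^{-i(-3)γ}:
Half-angle: c=0.343035, s=0.939323. N=√(720·2·1·5040)=2693.993318
k∈{0,1} keeps every argument non-negative
  k=0: (−1)^5·2693.9933/(240)·0.3430^3·0.9393^5 = -0.331341
  k=1: (−1)^6·2693.9933/(720)·0.3430^1·0.9393^7 = +0.828144
d^4_{2,-3}(2.4413) = -0.331341 +0.828144 = +0.496803
|D^4_{2,-3}|² = |d^4_{2,-3}(β)|² = (+0.496803)² = 0.246813 (the z-rotation phases have unit modulus)

P=0.2468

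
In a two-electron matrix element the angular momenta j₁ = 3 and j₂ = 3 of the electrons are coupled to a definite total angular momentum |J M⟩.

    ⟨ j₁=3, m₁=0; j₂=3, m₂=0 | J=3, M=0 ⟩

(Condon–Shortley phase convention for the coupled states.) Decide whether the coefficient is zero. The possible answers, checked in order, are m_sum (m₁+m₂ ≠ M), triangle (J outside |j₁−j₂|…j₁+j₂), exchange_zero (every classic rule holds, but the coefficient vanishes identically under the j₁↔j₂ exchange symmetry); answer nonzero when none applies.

exchange_zero

m-sum: m₁+m₂ = 0+0 = 0, M = 0  ✓
triangle: |j₁−j₂| = 0 ≤ J = 3 ≤ j₁+j₂ = 6  ✓
exchange: j₁=j₂ and m₁=m₂, and (−1)^(j₁+j₂−J) = (−1)^3 = −1 forces ⟨j₁m₁;j₂m₂|JM⟩ = −⟨j₂m₂;j₁m₁|JM⟩ = −⟨j₁m₁;j₂m₂|JM⟩ ⇒ the coefficient vanishes identically
Racah sum check: Σ_k collapses to 0 ⇒ CG = 0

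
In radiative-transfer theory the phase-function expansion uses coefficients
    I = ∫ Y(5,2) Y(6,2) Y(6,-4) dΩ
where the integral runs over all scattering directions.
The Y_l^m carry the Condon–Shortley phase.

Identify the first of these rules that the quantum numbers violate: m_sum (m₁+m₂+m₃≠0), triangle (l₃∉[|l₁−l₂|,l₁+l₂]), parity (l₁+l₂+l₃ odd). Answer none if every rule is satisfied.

parity

m₁+m₂+m₃ = 2 + 2 − 4 = 0  ✓
triangle: |5−6|=1 ≤ l₃=6 ≤ 5+6=11  ✓
parity: l₁+l₂+l₃ = 17 is odd  ✗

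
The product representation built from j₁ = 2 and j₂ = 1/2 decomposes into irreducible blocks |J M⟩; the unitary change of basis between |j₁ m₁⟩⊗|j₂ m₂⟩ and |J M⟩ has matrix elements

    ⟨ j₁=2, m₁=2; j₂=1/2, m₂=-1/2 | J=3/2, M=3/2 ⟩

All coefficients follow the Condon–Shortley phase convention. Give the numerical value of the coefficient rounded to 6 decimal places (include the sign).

+0.894427  (= +√(4/5))

j₁+j₂−J=1  J+j₁−j₂=3  J−j₁+j₂=0  j₁+j₂+J+1=5
(j₁±m₁, j₂±m₂, J±M) = (4,0,0,1,3,0)
P² = 144/5
sum k=0..0:
  [0] +1/6 = 1/6
S = 1/6
C² = P²·S² = 4/5 ; C = +0.894427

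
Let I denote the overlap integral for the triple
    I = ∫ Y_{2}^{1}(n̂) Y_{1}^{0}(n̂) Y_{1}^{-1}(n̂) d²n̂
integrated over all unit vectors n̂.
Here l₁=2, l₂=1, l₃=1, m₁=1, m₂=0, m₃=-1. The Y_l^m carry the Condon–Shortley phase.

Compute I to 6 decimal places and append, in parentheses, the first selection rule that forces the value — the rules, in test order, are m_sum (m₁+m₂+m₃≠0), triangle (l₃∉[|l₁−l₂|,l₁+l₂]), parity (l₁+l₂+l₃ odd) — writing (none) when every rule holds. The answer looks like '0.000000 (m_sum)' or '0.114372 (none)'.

-0.218510 (none)

Checks pass: Σm=0; 4 even; l₃=1∈[1,3].
(2·2+1)(2·1+1)(2·1+1) = 45
Δ: 2! 2! 0! / 5! → 1/30
sum: t=1:−1/1 = -1/1
3j²(2 1 1; 0 0 0) = Δ·Π!·Σ² = 2/15  (sign +1)
sum: t=1:−1/2 = -1/2
3j²(2 1 1; 1 0 -1) = Δ·Π!·Σ² = 1/10  (sign -1)
combine: 4πI² = 45·2/15·1/10 = 3/5
take √, sign -1: I = -0.21850969
No selection rule forces the value: the integral is nonzero (none).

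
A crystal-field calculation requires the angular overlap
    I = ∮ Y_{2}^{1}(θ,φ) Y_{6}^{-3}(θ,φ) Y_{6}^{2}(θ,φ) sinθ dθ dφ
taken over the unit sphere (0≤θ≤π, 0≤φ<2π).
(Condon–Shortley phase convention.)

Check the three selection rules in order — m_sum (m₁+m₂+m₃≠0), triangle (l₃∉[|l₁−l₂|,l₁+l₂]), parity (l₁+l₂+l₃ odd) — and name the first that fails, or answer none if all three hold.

m₁+m₂+m₃ = 1 − 3 + 2 = 0  ✓
triangle: |2−6|=4 ≤ l₃=6 ≤ 2+6=8  ✓
parity: l₁+l₂+l₃ = 14 is even  ✓

none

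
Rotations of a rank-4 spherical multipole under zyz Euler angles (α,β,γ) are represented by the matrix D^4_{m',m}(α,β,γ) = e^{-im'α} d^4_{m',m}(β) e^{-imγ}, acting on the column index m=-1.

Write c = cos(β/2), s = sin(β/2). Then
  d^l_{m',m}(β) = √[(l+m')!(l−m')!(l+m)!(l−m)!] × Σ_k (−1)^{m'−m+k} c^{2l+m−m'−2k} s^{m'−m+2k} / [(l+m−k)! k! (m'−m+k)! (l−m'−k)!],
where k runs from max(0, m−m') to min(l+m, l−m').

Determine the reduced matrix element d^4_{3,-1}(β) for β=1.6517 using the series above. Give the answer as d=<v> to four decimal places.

d=0.2403

d^4_{3,-1}(β=1.6517) via the finite sum:
With c≡cos(β/2)=0.677932 and s≡sin(β/2)=0.735124, N=[5040·1·6·120]^{1/2}=1904.940944
Admissible k: 0..1 (factorial args all ≥0)
  k=0: (−1)^4·1904.9409/(144)·0.6779^4·0.7351^4 = +0.816033
  k=1: (−1)^5·1904.9409/(240)·0.6779^2·0.7351^6 = -0.575715
d^4_{3,-1}(1.6517) = +0.816033 -0.575715 = +0.240318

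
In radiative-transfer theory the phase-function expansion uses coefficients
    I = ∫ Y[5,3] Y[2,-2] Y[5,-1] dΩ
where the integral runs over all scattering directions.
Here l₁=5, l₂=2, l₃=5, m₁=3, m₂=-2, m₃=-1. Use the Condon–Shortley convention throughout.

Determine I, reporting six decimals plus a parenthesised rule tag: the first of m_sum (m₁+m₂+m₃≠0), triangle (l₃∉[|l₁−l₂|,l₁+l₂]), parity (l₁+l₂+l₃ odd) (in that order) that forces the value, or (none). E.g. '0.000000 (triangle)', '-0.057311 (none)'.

0.171169 (none)

Checks pass: Σm=0; 12 even; l₃=5∈[3,7].
(2·5+1)(2·2+1)(2·5+1) = 605
Δ: 2! 8! 2! / 13! → 1/38610
sum: t=0:+1/2880 t=1:−1/576 t=2:+1/2880 = -1/960
3j²(5 2 5; 0 0 0) = Δ·Π!·Σ² = 10/429  (sign +1)
sum: t=0:+1/5760 = 1/5760
3j²(5 2 5; 3 -2 -1) = Δ·Π!·Σ² = 56/2145  (sign +1)
combine: 4πI² = 605·10/429·56/2145 = 560/1521
take √, sign +1: I = 0.17116875
No selection rule forces the value: the integral is nonzero (none).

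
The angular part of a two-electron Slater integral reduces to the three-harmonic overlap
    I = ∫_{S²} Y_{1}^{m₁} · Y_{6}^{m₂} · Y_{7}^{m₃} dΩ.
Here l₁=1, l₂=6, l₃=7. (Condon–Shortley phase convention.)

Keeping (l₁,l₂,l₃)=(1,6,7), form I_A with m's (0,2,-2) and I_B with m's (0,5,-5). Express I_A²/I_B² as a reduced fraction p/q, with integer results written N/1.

Shared (l₁,l₂,l₃)=(1,6,7): N and (l;000)² cancel in I_A²/I_B².
A: Δ = 0!·2!·12!/15! = 1/1365; Racah Σ t=0..0: t=0:+1/967680 = 1/967680; ⇒ 3j(1 6 7; 0 2 -2)² = 3/91, sgn -1
B: Δ = 0!·2!·12!/15! = 1/1365; Racah Σ t=0..0: t=0:+1/39916800 = 1/39916800; ⇒ 3j(1 6 7; 0 5 -5)² = 8/455, sgn +1
I_A²/I_B² = (3/91)/(8/455) = 15/8

15/8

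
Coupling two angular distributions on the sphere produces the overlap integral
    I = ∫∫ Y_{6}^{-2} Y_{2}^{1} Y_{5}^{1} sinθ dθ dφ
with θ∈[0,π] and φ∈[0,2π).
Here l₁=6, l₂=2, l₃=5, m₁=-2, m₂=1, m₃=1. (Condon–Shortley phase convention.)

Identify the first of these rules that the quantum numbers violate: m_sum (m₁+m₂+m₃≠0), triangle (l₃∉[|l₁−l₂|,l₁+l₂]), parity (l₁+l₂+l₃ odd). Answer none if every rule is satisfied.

parity

Σmᵢ = 0  ✓
l₃∈[|l₁−l₂|,l₁+l₂]=[4,8], have l₃=5  ✓
Σlᵢ = 13 ⇒ odd  ✗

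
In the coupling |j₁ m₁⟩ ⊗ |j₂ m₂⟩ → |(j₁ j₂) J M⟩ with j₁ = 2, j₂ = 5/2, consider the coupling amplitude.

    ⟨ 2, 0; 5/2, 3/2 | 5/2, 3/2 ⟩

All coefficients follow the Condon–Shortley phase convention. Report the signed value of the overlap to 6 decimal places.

−√(1/70) = -0.119523

√[6·2!2!3!/8! · 2!2!4!1!4!1!] = √(288/35)
  +(−1)^1/∏(1,1,1,3,1,0)! = -1/6  (running -1/6)
  +(−1)^2/∏(2,0,0,2,2,1)! = 1/8  (running -1/24)
⟨..|..⟩ = √(288/35)·(-1/24) = -0.119523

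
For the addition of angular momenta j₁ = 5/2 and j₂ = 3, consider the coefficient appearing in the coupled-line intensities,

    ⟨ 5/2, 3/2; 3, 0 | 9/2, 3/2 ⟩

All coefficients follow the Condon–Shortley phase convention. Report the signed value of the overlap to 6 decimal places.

+0.540562  (= +√(45/154))

√[10·1!4!5!/11! · 4!1!3!3!6!3!] = √(207360/77)
  +(−1)^0/∏(0,1,1,3,3,2)! = 1/72  (running 1/72)
  +(−1)^1/∏(1,0,0,2,4,3)! = -1/288  (running 1/96)
⟨..|..⟩ = √(207360/77)·(1/96) = +0.540562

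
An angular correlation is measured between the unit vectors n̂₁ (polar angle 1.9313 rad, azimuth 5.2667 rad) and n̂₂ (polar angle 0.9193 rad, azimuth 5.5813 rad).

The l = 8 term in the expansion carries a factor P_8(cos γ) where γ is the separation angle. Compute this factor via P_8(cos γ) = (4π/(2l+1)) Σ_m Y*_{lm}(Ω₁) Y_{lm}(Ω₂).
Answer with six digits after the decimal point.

-0.091027

Summing Y*_{l m}(θ₁,φ₁)·Y_{l m}(θ₂,φ₂) over m ∈ [−8, 8]; prefactor 4π/(2·8+1) = 0.739198:
  m=-8: (-0.08310 - 0.29130j) × (0.06468 - 0.05104j) = -0.02024 - 0.01460j  (running Σ = -0.02024 - 0.01460j)
  m=-7: (-0.30753 + 0.33776j) × (0.05013 - 0.24627j) = 0.06776 + 0.09266j  (running Σ = 0.04752 + 0.07806j)
  m=-6: (0.21521 + 0.04011j) × (-0.20641 - 0.37686j) = -0.02930 - 0.08938j  (running Σ = 0.01821 - 0.01132j)
  m=-5: (0.08435 + 0.21745j) × (-0.36794 - 0.14179j) = -0.00020 - 0.09197j  (running Σ = 0.01801 - 0.10329j)
  m=-4: (0.19196 - 0.25438j) × (-0.02912 + 0.01010j) = -0.00302 + 0.00935j  (running Σ = 0.01499 - 0.09394j)
  m=-3: (0.09267 + 0.00856j) × (0.17474 - 0.29494j) = 0.01872 - 0.02583j  (running Σ = 0.03371 - 0.11978j)
  m=-2: (-0.14704 - 0.29516j) × (-0.03698 - 0.21936j) = -0.05931 + 0.04317j  (running Σ = -0.02560 - 0.07661j)
  m=-1: (0.01628 - 0.02630j) × (0.19226 + 0.16256j) = 0.00741 - 0.00241j  (running Σ = -0.01819 - 0.07902j)
  m=0: (-0.32789 + 0.00000j) × (0.26460 + 0.00000j) = -0.08676 + 0.00000j  (running Σ = -0.10495 - 0.07902j)
  m=1: (-0.01628 - 0.02630j) × (-0.19226 + 0.16256j) = 0.00741 + 0.00241j  (running Σ = -0.09755 - 0.07661j)
  m=2: (-0.14704 + 0.29516j) × (-0.03698 + 0.21936j) = -0.05931 - 0.04317j  (running Σ = -0.15685 - 0.11978j)
  m=3: (-0.09267 + 0.00856j) × (-0.17474 - 0.29494j) = 0.01872 + 0.02583j  (running Σ = -0.13814 - 0.09394j)
  m=4: (0.19196 + 0.25438j) × (-0.02912 - 0.01010j) = -0.00302 - 0.00935j  (running Σ = -0.14115 - 0.10329j)
  m=5: (-0.08435 + 0.21745j) × (0.36794 - 0.14179j) = -0.00020 + 0.09197j  (running Σ = -0.14136 - 0.01132j)
  m=6: (0.21521 - 0.04011j) × (-0.20641 + 0.37686j) = -0.02930 + 0.08938j  (running Σ = -0.17066 + 0.07806j)
  m=7: (0.30753 + 0.33776j) × (-0.05013 - 0.24627j) = 0.06776 - 0.09266j  (running Σ = -0.10290 - 0.01460j)
  m=8: (-0.08310 + 0.29130j) × (0.06468 + 0.05104j) = -0.02024 + 0.01460j  (running Σ = -0.12314 + 0.00000j)
Total Σ_m = -0.12314 + 0.00000j. Multiply by 0.739198: -0.09103 + 0.00000j. P_8(cos γ) = -0.091027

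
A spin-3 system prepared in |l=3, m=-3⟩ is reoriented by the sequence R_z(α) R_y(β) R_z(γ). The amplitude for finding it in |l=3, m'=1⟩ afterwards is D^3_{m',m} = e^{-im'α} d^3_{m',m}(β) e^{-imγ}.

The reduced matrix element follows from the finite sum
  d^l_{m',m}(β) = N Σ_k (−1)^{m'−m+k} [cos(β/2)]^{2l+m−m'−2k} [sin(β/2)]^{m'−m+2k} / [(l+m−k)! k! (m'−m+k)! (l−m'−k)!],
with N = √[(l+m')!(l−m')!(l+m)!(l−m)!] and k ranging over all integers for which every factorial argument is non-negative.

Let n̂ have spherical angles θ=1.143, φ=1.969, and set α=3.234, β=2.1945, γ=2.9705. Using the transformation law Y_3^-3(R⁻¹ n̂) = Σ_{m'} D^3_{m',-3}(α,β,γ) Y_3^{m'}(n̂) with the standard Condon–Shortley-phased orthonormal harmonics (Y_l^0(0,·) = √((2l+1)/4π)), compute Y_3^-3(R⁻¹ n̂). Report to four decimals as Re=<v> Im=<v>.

Re=-0.3610 Im=0.2087

Need the full column D^3_{m',-3} for m'=−3..3 at α=3.2340, β=2.1945, γ=2.9705.
cos(β/2)=0.456045, sin(β/2)=0.889957
d^3_{-3,-3}: single k=0 term ⇒ +0.008996;  D = +0.008746-0.002104i
d^3_{-2,-3}: single k=0 term ⇒ -0.043002;  D = +0.040703-0.013872i
d^3_{-1,-3}: single k=0 term ⇒ +0.132683;  D = +0.121104-0.054208i
d^3_{0,-3}: single k=0 term ⇒ -0.298982;  D = +0.260455-0.146811i
d^3_{1,-3}: single k=0 term ⇒ +0.505285;  D = +0.415401-0.287672i
d^3_{2,-3}: single k=0 term ⇒ -0.623631;  D = +0.477745-0.400844i
d^3_{3,-3}: single k=0 term ⇒ +0.496836;  D = +0.349519-0.353104i
Y_3^{m'}(θ=1.143,φ=1.969) and Σ D·Y over m':
  (+0.0087-0.0021i)·(+0.2923+0.1155i)  (+0.0407-0.0139i)·(-0.2455+0.2509i)  (+0.1211-0.0542i)·(+0.0159+0.0378i)  (+0.2605-0.1468i)·(-0.3312+0.0000i)  (+0.4154-0.2877i)·(-0.0159+0.0378i)  (+0.4777-0.4008i)·(-0.2455-0.2509i)  (+0.3495-0.3531i)·(-0.2923+0.1155i)
Y_3^-3(R⁻¹ n̂) = -0.360981+0.208712i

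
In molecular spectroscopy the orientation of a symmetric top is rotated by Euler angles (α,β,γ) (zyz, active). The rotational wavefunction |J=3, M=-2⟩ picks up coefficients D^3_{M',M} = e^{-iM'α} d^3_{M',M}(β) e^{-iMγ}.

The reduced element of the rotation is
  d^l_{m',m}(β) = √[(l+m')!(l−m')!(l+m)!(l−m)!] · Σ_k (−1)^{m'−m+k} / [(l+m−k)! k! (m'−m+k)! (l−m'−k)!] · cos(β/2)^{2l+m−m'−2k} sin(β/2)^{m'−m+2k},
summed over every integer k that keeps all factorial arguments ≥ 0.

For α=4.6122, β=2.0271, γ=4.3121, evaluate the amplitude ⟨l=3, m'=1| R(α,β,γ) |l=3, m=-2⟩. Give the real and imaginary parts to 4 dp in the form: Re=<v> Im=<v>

Re=-0.1061 Im=-0.1258

D^3_{1,-2}(4.6122,2.0271,4.3121) = e^{-i·1·4.6122}·d^3_{1,-2}(2.0271)·e^{-i·-2·4.3121}. Compute d first:
Half-angle: c=0.528851, s=0.848715. N=√(24·2·1·120)=75.894664
k: max(0,(-2)−(1))=0 … min(3+(-2),3−(1))=1
  k=0: (−1)^3·75.8947/(12)·0.5289^3·0.8487^3 = -0.571894
  k=1: (−1)^4·75.8947/(24)·0.5289^1·0.8487^5 = +0.736448
d^3_{1,-2}(2.0271) = -0.571894 +0.736448 = +0.164554
Phases: e^{-i·(1)·4.6122}=-0.100021+0.994985i, e^{-i·(-2)·4.3121}=-0.696292+0.717759i ⇒ D=-0.106057-0.125816i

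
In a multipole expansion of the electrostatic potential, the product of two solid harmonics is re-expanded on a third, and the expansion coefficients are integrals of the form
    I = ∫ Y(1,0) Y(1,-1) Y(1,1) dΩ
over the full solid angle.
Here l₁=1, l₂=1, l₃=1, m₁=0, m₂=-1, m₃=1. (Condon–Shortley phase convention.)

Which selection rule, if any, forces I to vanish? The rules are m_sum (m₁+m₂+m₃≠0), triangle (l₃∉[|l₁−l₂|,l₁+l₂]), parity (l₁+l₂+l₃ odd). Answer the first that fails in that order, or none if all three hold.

parity

m₁+m₂+m₃ = 0 − 1 + 1 = 0  ✓
triangle: |1−1|=0 ≤ l₃=1 ≤ 1+1=2  ✓
parity: l₁+l₂+l₃ = 3 is odd  ✗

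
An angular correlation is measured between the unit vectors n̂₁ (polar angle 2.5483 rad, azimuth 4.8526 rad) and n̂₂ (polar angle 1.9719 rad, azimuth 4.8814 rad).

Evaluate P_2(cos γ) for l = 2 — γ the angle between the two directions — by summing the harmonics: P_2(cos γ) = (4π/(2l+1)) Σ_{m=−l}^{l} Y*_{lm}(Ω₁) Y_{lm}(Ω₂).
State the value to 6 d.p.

0.553911

Expand P_2 via completeness: Σ_{m} conj(Y_{2,m}) at Ω₁ times Y_{2,m} at Ω₂ —
  [-2]  conj(Y_{2,-2})(Ω₁) = -0.11603 - 0.03342j ; Y_{2,-2}(Ω₂) = -0.30886 + 0.10857j ; Δ = 0.03946 - 0.00228j
  [-1]  conj(Y_{2,-1})(Ω₁) = -0.05005 + 0.35460j ; Y_{2,-1}(Ω₂) = -0.04671 - 0.27373j ; Δ = 0.09940 - 0.00286j
  [+0]  conj(Y_{2,0})(Ω₁) = 0.33502 + 0.00000j ; Y_{2,0}(Ω₂) = -0.17116 + 0.00000j ; Δ = -0.05734 + 0.00000j
  [+1]  conj(Y_{2,1})(Ω₁) = 0.05005 + 0.35460j ; Y_{2,1}(Ω₂) = 0.04671 - 0.27373j ; Δ = 0.09940 + 0.00286j
  [+2]  conj(Y_{2,2})(Ω₁) = -0.11603 + 0.03342j ; Y_{2,2}(Ω₂) = -0.30886 - 0.10857j ; Δ = 0.03946 + 0.00228j
Accumulated sum 0.22039 + 0.00000j; after 4π/(2l+1) scaling, 0.55391 + 0.00000j ⇒ P_2 = 0.553911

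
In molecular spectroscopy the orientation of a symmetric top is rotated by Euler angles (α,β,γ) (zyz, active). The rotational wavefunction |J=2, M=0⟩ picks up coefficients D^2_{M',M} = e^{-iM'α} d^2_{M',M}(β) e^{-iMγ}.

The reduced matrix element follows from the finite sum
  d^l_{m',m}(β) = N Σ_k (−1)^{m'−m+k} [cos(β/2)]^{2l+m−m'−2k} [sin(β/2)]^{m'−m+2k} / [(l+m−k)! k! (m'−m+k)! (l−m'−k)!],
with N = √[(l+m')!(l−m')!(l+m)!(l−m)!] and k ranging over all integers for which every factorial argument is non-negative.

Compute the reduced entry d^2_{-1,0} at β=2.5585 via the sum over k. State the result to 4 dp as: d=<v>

d^2_{-1,0}(β=2.5585) via the finite sum:
c=cos(2.558500/2)=0.287434, s=sin(2.558500/2)=0.957801; N=√[1·6·2·2]=4.898979
k: max(0,(0)−(-1))=1 … min(2+(0),2−(-1))=2
  k=1: (−1)^0·4.8990/(2)·0.2874^3·0.9578^1 = +0.055714
  k=2: (−1)^1·4.8990/(2)·0.2874^1·0.9578^3 = -0.618641
d^2_{-1,0}(2.5585) = +0.055714 -0.618641 = -0.562927

d=-0.5629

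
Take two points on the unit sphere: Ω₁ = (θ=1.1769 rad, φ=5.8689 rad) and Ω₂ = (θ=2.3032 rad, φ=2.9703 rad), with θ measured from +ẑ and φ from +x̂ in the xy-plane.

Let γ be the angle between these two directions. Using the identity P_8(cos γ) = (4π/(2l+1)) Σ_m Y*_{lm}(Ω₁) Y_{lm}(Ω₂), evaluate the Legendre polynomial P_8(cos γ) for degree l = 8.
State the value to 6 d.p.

-0.361005

Expand P_8 via completeness: Σ_{m} conj(Y_{8,m}) at Ω₁ times Y_{8,m} at Ω₂ —
  [-8]  conj(Y_{8,-8})(Ω₁) = -0.26845 + 0.04682j ; Y_{8,-8}(Ω₂) = 0.00959 + 0.04720j ; Δ = -0.00478 - 0.01222j
  [-7]  conj(Y_{8,-7})(Ω₁) = -0.43986 - 0.10839j ; Y_{8,-7}(Ω₂) = 0.06293 + 0.16142j ; Δ = -0.01019 - 0.07782j
  [-6]  conj(Y_{8,-6})(Ω₁) = -0.22369 - 0.17213j ; Y_{8,-6}(Ω₂) = 0.18761 + 0.31083j ; Δ = 0.01154 - 0.10182j
  [-5]  conj(Y_{8,-5})(Ω₁) = 0.07951 + 0.14533j ; Y_{8,-5}(Ω₂) = 0.30010 + 0.34610j ; Δ = -0.02644 + 0.07113j
  [-4]  conj(Y_{8,-4})(Ω₁) = 0.03011 + 0.34784j ; Y_{8,-4}(Ω₂) = 0.18969 + 0.15503j ; Δ = -0.04821 + 0.07065j
  [-3]  conj(Y_{8,-3})(Ω₁) = 0.00140 - 0.00412j ; Y_{8,-3}(Ω₂) = -0.17324 - 0.09779j ; Δ = -0.00065 + 0.00058j
  [-2]  conj(Y_{8,-2})(Ω₁) = 0.22592 - 0.24632j ; Y_{8,-2}(Ω₂) = -0.34445 - 0.12285j ; Δ = -0.10808 + 0.05709j
  [-1]  conj(Y_{8,-1})(Ω₁) = 0.05693 - 0.02503j ; Y_{8,-1}(Ω₂) = 0.03542 + 0.00613j ; Δ = 0.00217 - 0.00054j
  [+0]  conj(Y_{8,0})(Ω₁) = -0.32346 + 0.00000j ; Y_{8,0}(Ω₂) = 0.36821 + 0.00000j ; Δ = -0.11910 + 0.00000j
  [+1]  conj(Y_{8,1})(Ω₁) = -0.05693 - 0.02503j ; Y_{8,1}(Ω₂) = -0.03542 + 0.00613j ; Δ = 0.00217 + 0.00054j
  [+2]  conj(Y_{8,2})(Ω₁) = 0.22592 + 0.24632j ; Y_{8,2}(Ω₂) = -0.34445 + 0.12285j ; Δ = -0.10808 - 0.05709j
  [+3]  conj(Y_{8,3})(Ω₁) = -0.00140 - 0.00412j ; Y_{8,3}(Ω₂) = 0.17324 - 0.09779j ; Δ = -0.00065 - 0.00058j
  [+4]  conj(Y_{8,4})(Ω₁) = 0.03011 - 0.34784j ; Y_{8,4}(Ω₂) = 0.18969 - 0.15503j ; Δ = -0.04821 - 0.07065j
  [+5]  conj(Y_{8,5})(Ω₁) = -0.07951 + 0.14533j ; Y_{8,5}(Ω₂) = -0.30010 + 0.34610j ; Δ = -0.02644 - 0.07113j
  [+6]  conj(Y_{8,6})(Ω₁) = -0.22369 + 0.17213j ; Y_{8,6}(Ω₂) = 0.18761 - 0.31083j ; Δ = 0.01154 + 0.10182j
  [+7]  conj(Y_{8,7})(Ω₁) = 0.43986 - 0.10839j ; Y_{8,7}(Ω₂) = -0.06293 + 0.16142j ; Δ = -0.01019 + 0.07782j
  [+8]  conj(Y_{8,8})(Ω₁) = -0.26845 - 0.04682j ; Y_{8,8}(Ω₂) = 0.00959 - 0.04720j ; Δ = -0.00478 + 0.01222j
Σ over m = -0.48837 - 0.00000j; ×(4π/17) → -0.36100 - 0.00000j. Real part: -0.361005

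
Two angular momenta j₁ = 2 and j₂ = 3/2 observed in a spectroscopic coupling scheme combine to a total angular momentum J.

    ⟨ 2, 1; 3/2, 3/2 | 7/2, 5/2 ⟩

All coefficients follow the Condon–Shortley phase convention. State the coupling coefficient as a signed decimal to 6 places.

√[8·0!4!3!/8! · 3!1!3!0!6!1!] = √(5184/7)
  +(−1)^0/∏(0,0,1,3,3,0)! = 1/36  (running 1/36)
⟨..|..⟩ = √(5184/7)·(1/36) = +0.755929

+0.755929  (= +√(4/7))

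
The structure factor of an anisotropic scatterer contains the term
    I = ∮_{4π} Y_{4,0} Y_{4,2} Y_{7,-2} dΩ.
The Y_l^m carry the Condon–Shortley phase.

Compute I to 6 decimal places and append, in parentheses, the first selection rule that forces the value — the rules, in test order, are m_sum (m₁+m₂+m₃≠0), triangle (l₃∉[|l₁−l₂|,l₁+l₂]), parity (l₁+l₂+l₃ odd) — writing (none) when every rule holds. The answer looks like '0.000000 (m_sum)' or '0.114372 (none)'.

L=15 odd ⇒ parity kills the (l;000) factor ⇒ I = 0

0.000000 (parity)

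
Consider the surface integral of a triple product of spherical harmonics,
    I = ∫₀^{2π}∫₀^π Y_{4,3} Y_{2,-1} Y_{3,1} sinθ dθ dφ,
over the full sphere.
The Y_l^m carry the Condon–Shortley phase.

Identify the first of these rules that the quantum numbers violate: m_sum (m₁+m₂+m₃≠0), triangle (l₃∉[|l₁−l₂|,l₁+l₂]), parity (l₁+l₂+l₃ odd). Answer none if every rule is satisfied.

azimuthal sum: 3 − 1 + 1 = 3  ✗
2 ≤ 3 ≤ 6 (triangle on l)
L = 4 + 2 + 3 = 9 (odd)

m_sum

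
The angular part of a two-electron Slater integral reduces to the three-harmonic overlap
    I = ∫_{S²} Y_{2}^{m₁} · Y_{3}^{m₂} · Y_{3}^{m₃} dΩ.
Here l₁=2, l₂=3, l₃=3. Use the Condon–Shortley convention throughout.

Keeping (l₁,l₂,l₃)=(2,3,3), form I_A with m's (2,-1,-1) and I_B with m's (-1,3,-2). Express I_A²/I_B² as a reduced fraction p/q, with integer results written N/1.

Same 2,3,3: normalisation and zero-m 3j drop out of the ratio.
A: Δ: 2! 2! 4! / 9! → 1/3780; sum: t=0:+1/16 = 1/16; 3j²(2 3 3; 2 -1 -1) = Δ·Π!·Σ² = 2/35  (sign +1)
B: Δ: 2! 2! 4! / 9! → 1/3780; sum: t=2:+1/48 = 1/48; 3j²(2 3 3; -1 3 -2) = Δ·Π!·Σ² = 5/84  (sign -1)
I_A²/I_B² = (2/35)/(5/84) = 24/25

24/25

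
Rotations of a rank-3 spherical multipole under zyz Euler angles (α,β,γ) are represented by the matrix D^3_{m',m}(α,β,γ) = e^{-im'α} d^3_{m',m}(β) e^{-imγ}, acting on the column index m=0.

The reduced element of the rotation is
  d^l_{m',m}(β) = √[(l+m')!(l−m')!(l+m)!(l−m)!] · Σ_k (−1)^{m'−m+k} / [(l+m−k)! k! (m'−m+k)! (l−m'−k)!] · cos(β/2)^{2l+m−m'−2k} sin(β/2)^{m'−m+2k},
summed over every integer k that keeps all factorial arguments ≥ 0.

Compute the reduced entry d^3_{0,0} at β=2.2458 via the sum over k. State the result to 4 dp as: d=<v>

d=0.3273

d^3_{0,0}(β=2.2458) via the finite sum:
With c≡cos(β/2)=0.433070 and s≡sin(β/2)=0.901360, N=[6·6·6·6]^{1/2}=36.000000
Admissible k: 0..3 (factorial args all ≥0)
  k=0: (−1)^0·36.0000/(36)·0.4331^6·0.9014^0 = +0.006597
  k=1: (−1)^1·36.0000/(4)·0.4331^4·0.9014^2 = -0.257201
  k=2: (−1)^2·36.0000/(4)·0.4331^2·0.9014^4 = +1.114173
  k=3: (−1)^3·36.0000/(36)·0.4331^0·0.9014^6 = -0.536278
d^3_{0,0}(2.2458) = +0.006597 -0.257201 +1.114173 -0.536278 = +0.327291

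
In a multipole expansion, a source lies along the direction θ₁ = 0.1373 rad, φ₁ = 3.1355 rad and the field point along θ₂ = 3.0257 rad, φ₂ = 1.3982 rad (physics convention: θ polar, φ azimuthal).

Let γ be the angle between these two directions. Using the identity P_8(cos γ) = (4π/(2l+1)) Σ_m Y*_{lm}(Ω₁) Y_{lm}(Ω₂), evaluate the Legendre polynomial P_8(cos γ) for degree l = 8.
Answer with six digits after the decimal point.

Summing Y*_{l m}(θ₁,φ₁)·Y_{l m}(θ₂,φ₂) over m ∈ [−8, 8]; prefactor 4π/(2·8+1) = 0.739198:
  term(m=-8) = +0.000000+0.000000i   from Y*(Ω₁)=+0.000000-0.000000i, Y(Ω₂)=+0.000000+0.000000i
  term(m=-7) = -0.000000+0.000000i   from Y*(Ω₁)=-0.000002+0.000000i, Y(Ω₂)=+0.000001-0.000000i
  term(m=-6) = -0.000000-0.000000i   from Y*(Ω₁)=+0.000034-0.000001i, Y(Ω₂)=-0.000006-0.000011i
  term(m=-5) = +0.000000-0.000000i   from Y*(Ω₁)=-0.000453+0.000014i, Y(Ω₂)=-0.000150+0.000128i
  term(m=-4) = +0.000008+0.000007i   from Y*(Ω₁)=+0.004519-0.000110i, Y(Ω₂)=+0.001801+0.001488i
  term(m=-3) = -0.000328+0.000602i   from Y*(Ω₁)=-0.033359+0.000610i, Y(Ω₂)=+0.010166-0.017847i
  term(m=-2) = -0.021066-0.007286i   from Y*(Ω₁)=+0.174021-0.002121i, Y(Ω₂)=-0.120525-0.043339i
  term(m=-1) = +0.047789-0.284359i   from Y*(Ω₁)=-0.569781+0.003472i, Y(Ω₂)=-0.086910+0.498537i
  term(m=+0) = +0.719015+0.000000i   from Y*(Ω₁)=+0.800405-0.000000i, Y(Ω₂)=+0.898314+0.000000i
  term(m=+1) = +0.047789+0.284359i   from Y*(Ω₁)=+0.569781+0.003472i, Y(Ω₂)=+0.086910+0.498537i
  term(m=+2) = -0.021066+0.007286i   from Y*(Ω₁)=+0.174021+0.002121i, Y(Ω₂)=-0.120525+0.043339i
  term(m=+3) = -0.000328-0.000602i   from Y*(Ω₁)=+0.033359+0.000610i, Y(Ω₂)=-0.010166-0.017847i
  term(m=+4) = +0.000008-0.000007i   from Y*(Ω₁)=+0.004519+0.000110i, Y(Ω₂)=+0.001801-0.001488i
  term(m=+5) = +0.000000+0.000000i   from Y*(Ω₁)=+0.000453+0.000014i, Y(Ω₂)=+0.000150+0.000128i
  term(m=+6) = -0.000000+0.000000i   from Y*(Ω₁)=+0.000034+0.000001i, Y(Ω₂)=-0.000006+0.000011i
  term(m=+7) = -0.000000-0.000000i   from Y*(Ω₁)=+0.000002+0.000000i, Y(Ω₂)=-0.000001-0.000000i
  term(m=+8) = +0.000000-0.000000i   from Y*(Ω₁)=+0.000000+0.000000i, Y(Ω₂)=+0.000000-0.000000i
Accumulated sum +0.771823-0.000000i; after 4π/(2l+1) scaling, +0.570530-0.000000i ⇒ P_8 = 0.570530

0.570530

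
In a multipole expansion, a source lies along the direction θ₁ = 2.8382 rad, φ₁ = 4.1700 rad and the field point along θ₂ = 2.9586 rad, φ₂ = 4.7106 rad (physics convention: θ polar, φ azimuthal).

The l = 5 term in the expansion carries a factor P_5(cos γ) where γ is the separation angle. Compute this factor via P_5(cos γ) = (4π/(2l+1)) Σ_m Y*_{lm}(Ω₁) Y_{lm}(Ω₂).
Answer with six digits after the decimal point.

Summing Y*_{l m}(θ₁,φ₁)·Y_{l m}(θ₂,φ₂) over m ∈ [−5, 5]; prefactor 4π/(2·5+1) = 1.142397:
  [-5]  conj(Y_{5,-5})(Ω₁) = -0.00046 + 0.00100j ; Y_{5,-5}(Ω₂) = -0.00000 + 0.00009j ; Δ = -0.00000 - 0.00000j
  [-4]  conj(Y_{5,-4})(Ω₁) = 0.00629 + 0.00922j ; Y_{5,-4}(Ω₂) = -0.00158 - 0.00001j ; Δ = -0.00001 - 0.00001j
  [-3]  conj(Y_{5,-3})(Ω₁) = 0.06628 - 0.00374j ; Y_{5,-3}(Ω₂) = 0.00009 - 0.01606j ; Δ = -0.00005 - 0.00106j
  [-2]  conj(Y_{5,-2})(Ω₁) = 0.11681 - 0.22111j ; Y_{5,-2}(Ω₂) = 0.10489 + 0.00038j ; Δ = 0.01233 - 0.02315j
  [-1]  conj(Y_{5,-1})(Ω₁) = -0.27996 - 0.46452j ; Y_{5,-1}(Ω₂) = -0.00074 + 0.41356j ; Δ = 0.19232 - 0.11544j
  [+0]  conj(Y_{5,0})(Ω₁) = -0.39102 + 0.00000j ; Y_{5,0}(Ω₂) = -0.71467 + 0.00000j ; Δ = 0.27945 + 0.00000j
  [+1]  conj(Y_{5,1})(Ω₁) = 0.27996 - 0.46452j ; Y_{5,1}(Ω₂) = 0.00074 + 0.41356j ; Δ = 0.19232 + 0.11544j
  [+2]  conj(Y_{5,2})(Ω₁) = 0.11681 + 0.22111j ; Y_{5,2}(Ω₂) = 0.10489 - 0.00038j ; Δ = 0.01233 + 0.02315j
  [+3]  conj(Y_{5,3})(Ω₁) = -0.06628 - 0.00374j ; Y_{5,3}(Ω₂) = -0.00009 - 0.01606j ; Δ = -0.00005 + 0.00106j
  [+4]  conj(Y_{5,4})(Ω₁) = 0.00629 - 0.00922j ; Y_{5,4}(Ω₂) = -0.00158 + 0.00001j ; Δ = -0.00001 + 0.00001j
  [+5]  conj(Y_{5,5})(Ω₁) = 0.00046 + 0.00100j ; Y_{5,5}(Ω₂) = 0.00000 + 0.00009j ; Δ = -0.00000 + 0.00000j
Σ over m = 0.68863 + 0.00000j; ×(4π/11) → 0.78669 + 0.00000j. Real part: 0.786687

0.786687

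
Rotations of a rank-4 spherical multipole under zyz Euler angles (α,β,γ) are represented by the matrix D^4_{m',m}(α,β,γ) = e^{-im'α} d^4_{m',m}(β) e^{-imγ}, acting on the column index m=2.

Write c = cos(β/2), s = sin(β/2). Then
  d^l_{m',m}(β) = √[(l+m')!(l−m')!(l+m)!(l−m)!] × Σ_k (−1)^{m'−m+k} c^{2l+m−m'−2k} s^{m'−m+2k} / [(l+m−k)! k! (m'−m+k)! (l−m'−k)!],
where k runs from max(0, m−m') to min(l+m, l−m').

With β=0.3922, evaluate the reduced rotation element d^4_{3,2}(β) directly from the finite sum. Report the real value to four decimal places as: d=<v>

d=-0.5613

d^4_{3,2}(β=0.3922) via the finite sum:
c=cos(0.392200/2)=0.980834, s=sin(0.392200/2)=0.194846; N=√[5040·1·720·2]=2693.993318
k: max(0,(2)−(3))=0 … min(4+(2),4−(3))=1
  k=0: (−1)^1·2693.9933/(720)·0.9808^7·0.1948^1 = -0.636683
  k=1: (−1)^2·2693.9933/(240)·0.9808^5·0.1948^3 = +0.075376
d^4_{3,2}(0.3922) = -0.636683 +0.075376 = -0.561306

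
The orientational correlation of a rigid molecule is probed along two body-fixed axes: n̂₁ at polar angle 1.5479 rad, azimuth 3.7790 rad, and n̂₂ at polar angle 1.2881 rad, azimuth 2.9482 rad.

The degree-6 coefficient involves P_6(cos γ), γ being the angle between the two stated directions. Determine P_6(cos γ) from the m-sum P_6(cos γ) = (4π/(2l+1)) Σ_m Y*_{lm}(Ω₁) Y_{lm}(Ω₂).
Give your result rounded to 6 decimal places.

Summing Y*_{l m}(θ₁,φ₁)·Y_{l m}(θ₂,φ₂) over m ∈ [−6, 6]; prefactor 4π/(2·6+1) = 0.966644:
  [-6]  conj(Y_{6,-6})(Ω₁) = (-0.374176, -0.304351) ; Y_{6,-6}(Ω₂) = (0.151172, 0.347397) ; Δ = (0.049166, -0.175997)
  [-5]  conj(Y_{6,-5})(Ω₁) = (0.038223, 0.001738) ; Y_{6,-5}(Ω₂) = (-0.216461, -0.313813) ; Δ = (-0.007728, -0.012371)
  [-4]  conj(Y_{6,-4})(Ω₁) = (0.294058, -0.197726) ; Y_{6,-4}(Ω₂) = (-0.031276, -0.030545) ; Δ = (-0.015236, -0.002798)
  [-3]  conj(Y_{6,-3})(Ω₁) = (-0.014940, 0.042043) ; Y_{6,-3}(Ω₂) = (0.288555, 0.189126) ; Δ = (-0.012262, 0.009306)
  [-2]  conj(Y_{6,-2})(Ω₁) = (0.094054, 0.308435) ; Y_{6,-2}(Ω₂) = (-0.055854, -0.022750) ; Δ = (0.001763, -0.019367)
  [-1]  conj(Y_{6,-1})(Ω₁) = (-0.037770, -0.027970) ; Y_{6,-1}(Ω₂) = (-0.310331, -0.060775) ; Δ = (0.010021, 0.010975)
  [+0]  conj(Y_{6,0})(Ω₁) = (-0.314353, -0.000000) ; Y_{6,0}(Ω₂) = (0.087204, 0.000000) ; Δ = (-0.027413, -0.000000)
  [+1]  conj(Y_{6,1})(Ω₁) = (0.037770, -0.027970) ; Y_{6,1}(Ω₂) = (0.310331, -0.060775) ; Δ = (0.010021, -0.010975)
  [+2]  conj(Y_{6,2})(Ω₁) = (0.094054, -0.308435) ; Y_{6,2}(Ω₂) = (-0.055854, 0.022750) ; Δ = (0.001763, 0.019367)
  [+3]  conj(Y_{6,3})(Ω₁) = (0.014940, 0.042043) ; Y_{6,3}(Ω₂) = (-0.288555, 0.189126) ; Δ = (-0.012262, -0.009306)
  [+4]  conj(Y_{6,4})(Ω₁) = (0.294058, 0.197726) ; Y_{6,4}(Ω₂) = (-0.031276, 0.030545) ; Δ = (-0.015236, 0.002798)
  [+5]  conj(Y_{6,5})(Ω₁) = (-0.038223, 0.001738) ; Y_{6,5}(Ω₂) = (0.216461, -0.313813) ; Δ = (-0.007728, 0.012371)
  [+6]  conj(Y_{6,6})(Ω₁) = (-0.374176, 0.304351) ; Y_{6,6}(Ω₂) = (0.151172, -0.347397) ; Δ = (0.049166, 0.175997)
Σ over m = (0.024035, 0.000000); ×(4π/13) → (0.023233, 0.000000). Real part: 0.023233

0.023233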